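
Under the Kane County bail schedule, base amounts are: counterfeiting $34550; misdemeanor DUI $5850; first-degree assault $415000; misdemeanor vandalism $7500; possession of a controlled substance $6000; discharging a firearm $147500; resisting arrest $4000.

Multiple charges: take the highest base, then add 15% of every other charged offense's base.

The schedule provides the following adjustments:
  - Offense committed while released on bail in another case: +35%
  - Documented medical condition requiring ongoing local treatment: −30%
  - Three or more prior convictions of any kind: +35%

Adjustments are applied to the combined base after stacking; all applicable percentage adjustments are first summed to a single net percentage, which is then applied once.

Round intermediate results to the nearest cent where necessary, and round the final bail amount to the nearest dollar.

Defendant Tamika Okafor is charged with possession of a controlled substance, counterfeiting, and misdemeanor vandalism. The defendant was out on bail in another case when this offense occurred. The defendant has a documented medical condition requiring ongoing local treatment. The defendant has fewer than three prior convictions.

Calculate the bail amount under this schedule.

$38404

Base amounts from the schedule: possession of a controlled substance $6000; counterfeiting $34550; misdemeanor vandalism $7500.
Stacking rule: highest base plus 15% of each additional charge. Highest is counterfeiting at $34550. Additional: $6000 × 15% = $900; $7500 × 15% = $1125. Combined base = $34550 + $2025 = $36575.
Net percentage adjustment: +35% −30% = +5%. $36575 × 1.05 = $38403.75.
Rounded to the nearest dollar: $38404.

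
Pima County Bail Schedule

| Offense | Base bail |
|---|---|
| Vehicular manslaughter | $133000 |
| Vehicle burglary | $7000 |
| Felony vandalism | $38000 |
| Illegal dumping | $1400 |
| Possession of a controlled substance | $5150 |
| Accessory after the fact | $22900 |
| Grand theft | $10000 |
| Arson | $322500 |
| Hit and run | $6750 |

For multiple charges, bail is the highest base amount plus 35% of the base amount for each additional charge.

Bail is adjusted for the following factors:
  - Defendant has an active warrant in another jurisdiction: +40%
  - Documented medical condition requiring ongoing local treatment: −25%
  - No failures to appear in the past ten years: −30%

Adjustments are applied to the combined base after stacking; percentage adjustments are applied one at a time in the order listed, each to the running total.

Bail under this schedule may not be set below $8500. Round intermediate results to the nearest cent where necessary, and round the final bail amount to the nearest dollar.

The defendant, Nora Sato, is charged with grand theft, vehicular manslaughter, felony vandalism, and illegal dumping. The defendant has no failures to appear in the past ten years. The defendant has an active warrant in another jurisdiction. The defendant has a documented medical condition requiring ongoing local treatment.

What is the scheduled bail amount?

Base amounts from the schedule: grand theft $10000; vehicular manslaughter $133000; felony vandalism $38000; illegal dumping $1400.
Stacking rule: highest base plus 35% of each additional charge. Highest is vehicular manslaughter at $133000. Additional: $10000 × 35% = $3500; $38000 × 35% = $13300; $1400 × 35% = $490. Combined base = $133000 + $17290 = $150290.
Defendant has an active warrant in another jurisdiction (+40%): $150290 × 1.4 = $210406.
Documented medical condition requiring ongoing local treatment (−25%): $210406 × 0.75 = $157804.50.
No failures to appear in the past ten years (−30%): $157804.50 × 0.7 = $110463.15.
$110463.15 is at or above the $8500 minimum.
Rounded to the nearest dollar: $110463.

$110463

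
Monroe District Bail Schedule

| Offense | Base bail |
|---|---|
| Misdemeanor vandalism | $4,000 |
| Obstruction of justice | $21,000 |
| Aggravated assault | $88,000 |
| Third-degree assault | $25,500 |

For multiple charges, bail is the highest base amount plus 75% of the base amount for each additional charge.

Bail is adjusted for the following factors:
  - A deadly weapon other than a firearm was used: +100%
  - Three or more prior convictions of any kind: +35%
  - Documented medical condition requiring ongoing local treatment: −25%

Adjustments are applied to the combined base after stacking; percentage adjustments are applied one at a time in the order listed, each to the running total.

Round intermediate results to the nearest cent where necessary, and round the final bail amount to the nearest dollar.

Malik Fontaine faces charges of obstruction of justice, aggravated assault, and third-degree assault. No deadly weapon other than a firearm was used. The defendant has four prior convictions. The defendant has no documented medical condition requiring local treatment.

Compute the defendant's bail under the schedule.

Base amounts from the schedule: obstruction of justice $21,000; aggravated assault $88,000; third-degree assault $25,500.
Stacking rule: highest base plus 75% of each additional charge. Highest is aggravated assault at $88,000. Additional: $21,000 × 75% = $15,750; $25,500 × 75% = $19,125. Combined base = $88,000 + $34,875 = $122,875.
Three or more prior convictions of any kind (+35%): $122,875 × 1.35 = $165,881.25.
Rounded to the nearest dollar: $165,881.

$165,881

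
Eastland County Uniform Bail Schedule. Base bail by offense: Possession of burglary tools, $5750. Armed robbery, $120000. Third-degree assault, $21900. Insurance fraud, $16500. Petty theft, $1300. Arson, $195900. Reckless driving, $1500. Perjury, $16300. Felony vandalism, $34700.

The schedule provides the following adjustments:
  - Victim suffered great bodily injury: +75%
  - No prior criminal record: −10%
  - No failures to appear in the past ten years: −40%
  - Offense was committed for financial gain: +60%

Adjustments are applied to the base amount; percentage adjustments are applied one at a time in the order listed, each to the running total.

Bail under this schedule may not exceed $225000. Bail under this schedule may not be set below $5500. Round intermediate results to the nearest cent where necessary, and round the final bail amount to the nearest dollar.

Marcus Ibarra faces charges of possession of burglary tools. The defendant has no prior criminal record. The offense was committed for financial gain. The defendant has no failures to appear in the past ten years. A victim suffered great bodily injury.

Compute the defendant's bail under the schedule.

$8694

Base amounts from the schedule: possession of burglary tools $5750.
Single charge. Combined base = $5750.
Victim suffered great bodily injury (+75%): $5750 × 1.75 = $10062.50.
No prior criminal record (−10%): $10062.50 × 0.9 = $9056.25.
No failures to appear in the past ten years (−40%): $9056.25 × 0.6 = $5433.75.
Offense was committed for financial gain (+60%): $5433.75 × 1.6 = $8694.
$8694 is within the $225000 maximum.
$8694 is at or above the $5500 minimum.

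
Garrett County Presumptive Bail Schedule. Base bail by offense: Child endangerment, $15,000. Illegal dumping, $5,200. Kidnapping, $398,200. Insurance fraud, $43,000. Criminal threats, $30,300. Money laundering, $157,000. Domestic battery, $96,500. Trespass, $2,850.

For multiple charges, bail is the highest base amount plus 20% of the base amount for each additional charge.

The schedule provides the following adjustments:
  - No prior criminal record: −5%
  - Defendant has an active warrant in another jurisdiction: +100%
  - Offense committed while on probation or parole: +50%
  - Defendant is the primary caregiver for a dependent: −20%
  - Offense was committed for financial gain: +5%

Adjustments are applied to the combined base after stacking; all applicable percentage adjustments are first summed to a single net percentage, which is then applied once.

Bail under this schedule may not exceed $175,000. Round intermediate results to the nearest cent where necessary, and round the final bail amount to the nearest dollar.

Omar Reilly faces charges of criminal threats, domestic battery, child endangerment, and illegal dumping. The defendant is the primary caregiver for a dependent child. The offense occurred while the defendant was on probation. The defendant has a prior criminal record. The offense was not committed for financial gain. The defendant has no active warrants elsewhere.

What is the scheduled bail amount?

Base amounts from the schedule: criminal threats $30,300; domestic battery $96,500; child endangerment $15,000; illegal dumping $5,200.
Stacking rule: highest base plus 20% of each additional charge. Highest is domestic battery at $96,500. Additional: $30,300 × 20% = $6,060; $15,000 × 20% = $3,000; $5,200 × 20% = $1,040. Combined base = $96,500 + $10,100 = $106,600.
Net percentage adjustment: +50% −20% = +30%. $106,600 × 1.3 = $138,580.
$138,580 is within the $175,000 maximum.

$138,580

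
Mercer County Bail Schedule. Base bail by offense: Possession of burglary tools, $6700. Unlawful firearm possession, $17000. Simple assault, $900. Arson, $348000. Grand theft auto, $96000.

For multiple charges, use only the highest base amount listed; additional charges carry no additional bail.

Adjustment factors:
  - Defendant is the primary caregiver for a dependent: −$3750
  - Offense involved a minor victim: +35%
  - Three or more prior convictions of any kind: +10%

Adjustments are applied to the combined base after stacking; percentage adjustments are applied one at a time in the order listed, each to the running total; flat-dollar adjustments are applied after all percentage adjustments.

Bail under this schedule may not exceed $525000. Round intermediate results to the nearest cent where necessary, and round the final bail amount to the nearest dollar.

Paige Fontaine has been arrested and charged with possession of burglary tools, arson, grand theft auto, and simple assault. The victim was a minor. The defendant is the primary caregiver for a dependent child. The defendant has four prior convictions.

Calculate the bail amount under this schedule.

$513030

Base amounts from the schedule: possession of burglary tools $6700; arson $348000; grand theft auto $96000; simple assault $900.
Stacking rule: use the highest base only. Highest is arson at $348000. Combined base = $348000.
Offense involved a minor victim (+35%): $348000 × 1.35 = $469800.
Three or more prior convictions of any kind (+10%): $469800 × 1.1 = $516780.
Defendant is the primary caregiver for a dependent (−$3750 flat): $516780 − $3750 = $513030.
$513030 is within the $525000 maximum.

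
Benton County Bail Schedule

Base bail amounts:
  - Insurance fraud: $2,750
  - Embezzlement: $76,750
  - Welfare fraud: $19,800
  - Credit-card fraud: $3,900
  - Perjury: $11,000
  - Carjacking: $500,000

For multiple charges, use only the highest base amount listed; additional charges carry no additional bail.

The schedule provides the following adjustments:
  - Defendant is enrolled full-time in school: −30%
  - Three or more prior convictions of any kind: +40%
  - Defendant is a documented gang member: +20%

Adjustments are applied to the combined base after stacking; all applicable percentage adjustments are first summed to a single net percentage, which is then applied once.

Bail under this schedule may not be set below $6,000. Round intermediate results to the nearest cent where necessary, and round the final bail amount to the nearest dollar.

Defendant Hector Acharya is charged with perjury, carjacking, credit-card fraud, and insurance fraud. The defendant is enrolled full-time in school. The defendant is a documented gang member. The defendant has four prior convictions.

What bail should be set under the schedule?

$650,000

Base amounts from the schedule: perjury $11,000; carjacking $500,000; credit-card fraud $3,900; insurance fraud $2,750.
Stacking rule: use the highest base only. Highest is carjacking at $500,000. Combined base = $500,000.
Net percentage adjustment: −30% +40% +20% = +30%. $500,000 × 1.3 = $650,000.
$650,000 is at or above the $6,000 minimum.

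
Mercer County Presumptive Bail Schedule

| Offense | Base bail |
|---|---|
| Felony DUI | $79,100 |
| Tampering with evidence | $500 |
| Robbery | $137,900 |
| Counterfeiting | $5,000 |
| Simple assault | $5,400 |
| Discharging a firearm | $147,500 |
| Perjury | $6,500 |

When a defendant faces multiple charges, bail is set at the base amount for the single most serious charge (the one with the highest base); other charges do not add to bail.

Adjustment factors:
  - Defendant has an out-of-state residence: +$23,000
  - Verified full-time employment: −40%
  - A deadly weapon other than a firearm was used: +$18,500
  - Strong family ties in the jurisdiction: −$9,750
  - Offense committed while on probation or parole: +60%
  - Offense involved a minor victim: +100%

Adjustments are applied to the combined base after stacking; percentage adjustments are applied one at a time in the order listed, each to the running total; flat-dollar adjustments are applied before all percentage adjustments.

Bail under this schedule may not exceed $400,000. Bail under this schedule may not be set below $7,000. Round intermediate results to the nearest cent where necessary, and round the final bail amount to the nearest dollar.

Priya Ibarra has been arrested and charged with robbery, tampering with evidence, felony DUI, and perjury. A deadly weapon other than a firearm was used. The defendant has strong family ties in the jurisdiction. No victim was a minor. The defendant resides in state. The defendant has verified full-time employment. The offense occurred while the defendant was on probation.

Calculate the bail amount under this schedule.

$140,784

Base amounts from the schedule: robbery $137,900; tampering with evidence $500; felony DUI $79,100; perjury $6,500.
Stacking rule: use the highest base only. Highest is robbery at $137,900. Combined base = $137,900.
A deadly weapon other than a firearm was used (+$18,500 flat): $137,900 + $18,500 = $156,400.
Strong family ties in the jurisdiction (−$9,750 flat): $156,400 − $9,750 = $146,650.
Verified full-time employment (−40%): $146,650 × 0.6 = $87,990.
Offense committed while on probation or parole (+60%): $87,990 × 1.6 = $140,784.
$140,784 is within the $400,000 maximum.
$140,784 is at or above the $7,000 minimum.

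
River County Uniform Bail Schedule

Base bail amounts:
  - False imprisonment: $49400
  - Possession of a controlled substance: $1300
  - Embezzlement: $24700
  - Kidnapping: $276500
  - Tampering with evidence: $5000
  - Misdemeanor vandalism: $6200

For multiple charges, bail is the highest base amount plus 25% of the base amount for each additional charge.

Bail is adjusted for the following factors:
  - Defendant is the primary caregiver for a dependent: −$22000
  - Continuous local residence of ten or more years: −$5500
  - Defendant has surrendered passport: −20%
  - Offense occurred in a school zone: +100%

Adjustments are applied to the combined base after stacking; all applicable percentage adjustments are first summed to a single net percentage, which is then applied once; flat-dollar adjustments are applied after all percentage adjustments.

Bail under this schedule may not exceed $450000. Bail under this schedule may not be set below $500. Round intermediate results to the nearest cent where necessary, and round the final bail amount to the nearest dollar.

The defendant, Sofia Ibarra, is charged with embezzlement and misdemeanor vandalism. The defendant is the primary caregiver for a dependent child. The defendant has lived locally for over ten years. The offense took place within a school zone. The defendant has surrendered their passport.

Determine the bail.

Base amounts from the schedule: embezzlement $24700; misdemeanor vandalism $6200.
Stacking rule: highest base plus 25% of each additional charge. Highest is embezzlement at $24700. Additional: $6200 × 25% = $1550. Combined base = $24700 + $1550 = $26250.
Net percentage adjustment: −20% +100% = +80%. $26250 × 1.8 = $47250.
Defendant is the primary caregiver for a dependent (−$22000 flat): $47250 − $22000 = $25250.
Continuous local residence of ten or more years (−$5500 flat): $25250 − $5500 = $19750.
$19750 is within the $450000 maximum.
$19750 is at or above the $500 minimum.

$19750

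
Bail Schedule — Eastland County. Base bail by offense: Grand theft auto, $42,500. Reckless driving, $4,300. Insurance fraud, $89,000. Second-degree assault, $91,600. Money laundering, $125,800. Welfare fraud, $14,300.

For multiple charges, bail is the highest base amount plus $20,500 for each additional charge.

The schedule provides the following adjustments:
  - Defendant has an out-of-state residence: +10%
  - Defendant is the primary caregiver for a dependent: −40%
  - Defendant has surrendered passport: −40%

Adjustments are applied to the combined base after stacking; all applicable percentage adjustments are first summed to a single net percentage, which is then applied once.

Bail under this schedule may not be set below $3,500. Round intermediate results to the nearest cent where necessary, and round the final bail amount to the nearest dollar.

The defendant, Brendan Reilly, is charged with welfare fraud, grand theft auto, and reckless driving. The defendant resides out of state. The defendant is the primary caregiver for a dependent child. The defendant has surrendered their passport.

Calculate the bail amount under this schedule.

$25,050

Base amounts from the schedule: welfare fraud $14,300; grand theft auto $42,500; reckless driving $4,300.
Stacking rule: highest base plus $20,500 per additional charge. Highest is grand theft auto at $42,500; 2 additional charges → +$41,000. Combined base = $83,500.
Net percentage adjustment: +10% −40% −40% = −70%. $83,500 × 0.3 = $25,050.
$25,050 is at or above the $3,500 minimum.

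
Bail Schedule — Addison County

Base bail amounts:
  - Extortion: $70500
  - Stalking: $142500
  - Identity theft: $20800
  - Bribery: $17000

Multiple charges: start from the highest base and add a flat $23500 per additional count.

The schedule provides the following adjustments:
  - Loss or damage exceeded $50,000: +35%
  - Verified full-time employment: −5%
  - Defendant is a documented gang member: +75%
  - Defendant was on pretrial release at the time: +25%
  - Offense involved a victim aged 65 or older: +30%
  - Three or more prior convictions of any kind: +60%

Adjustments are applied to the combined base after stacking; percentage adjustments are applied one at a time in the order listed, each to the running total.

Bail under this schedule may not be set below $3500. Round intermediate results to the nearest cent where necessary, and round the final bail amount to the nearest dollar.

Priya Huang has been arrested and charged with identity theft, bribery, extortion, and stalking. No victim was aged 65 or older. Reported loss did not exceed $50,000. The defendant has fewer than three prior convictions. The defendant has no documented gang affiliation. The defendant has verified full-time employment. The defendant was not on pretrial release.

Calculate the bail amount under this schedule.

$202350

Base amounts from the schedule: identity theft $20800; bribery $17000; extortion $70500; stalking $142500.
Stacking rule: highest base plus $23500 per additional charge. Highest is stalking at $142500; 3 additional charges → +$70500. Combined base = $213000.
Verified full-time employment (−5%): $213000 × 0.95 = $202350.
$202350 is at or above the $3500 minimum.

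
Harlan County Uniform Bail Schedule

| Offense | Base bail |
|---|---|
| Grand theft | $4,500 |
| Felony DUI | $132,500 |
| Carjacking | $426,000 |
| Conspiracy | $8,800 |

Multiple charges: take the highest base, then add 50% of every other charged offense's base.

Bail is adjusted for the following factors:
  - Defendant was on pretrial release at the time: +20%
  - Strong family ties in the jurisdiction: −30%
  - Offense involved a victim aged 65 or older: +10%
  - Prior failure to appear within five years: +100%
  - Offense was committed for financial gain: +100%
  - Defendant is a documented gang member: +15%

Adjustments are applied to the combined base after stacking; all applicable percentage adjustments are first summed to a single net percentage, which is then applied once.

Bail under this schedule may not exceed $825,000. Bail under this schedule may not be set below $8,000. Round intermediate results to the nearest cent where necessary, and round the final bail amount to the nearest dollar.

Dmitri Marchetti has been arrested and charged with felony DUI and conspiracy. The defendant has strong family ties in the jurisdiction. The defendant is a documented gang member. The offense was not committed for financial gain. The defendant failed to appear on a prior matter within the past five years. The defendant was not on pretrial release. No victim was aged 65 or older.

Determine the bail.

$253,265

Base amounts from the schedule: felony DUI $132,500; conspiracy $8,800.
Stacking rule: highest base plus 50% of each additional charge. Highest is felony DUI at $132,500. Additional: $8,800 × 50% = $4,400. Combined base = $132,500 + $4,400 = $136,900.
Net percentage adjustment: −30% +100% +15% = +85%. $136,900 × 1.85 = $253,265.
$253,265 is within the $825,000 maximum.
$253,265 is at or above the $8,000 minimum.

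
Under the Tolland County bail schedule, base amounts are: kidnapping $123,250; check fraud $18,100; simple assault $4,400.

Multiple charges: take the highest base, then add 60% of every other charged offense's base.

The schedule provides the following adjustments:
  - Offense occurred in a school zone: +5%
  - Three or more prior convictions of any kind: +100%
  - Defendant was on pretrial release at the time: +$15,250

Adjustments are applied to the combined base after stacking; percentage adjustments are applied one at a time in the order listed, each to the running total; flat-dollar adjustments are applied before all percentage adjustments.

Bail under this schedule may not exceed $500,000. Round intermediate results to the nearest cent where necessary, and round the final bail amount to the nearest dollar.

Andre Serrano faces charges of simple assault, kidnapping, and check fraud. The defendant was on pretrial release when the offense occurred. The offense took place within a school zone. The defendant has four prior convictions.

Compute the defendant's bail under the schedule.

$319,200

Base amounts from the schedule: simple assault $4,400; kidnapping $123,250; check fraud $18,100.
Stacking rule: highest base plus 60% of each additional charge. Highest is kidnapping at $123,250. Additional: $4,400 × 60% = $2,640; $18,100 × 60% = $10,860. Combined base = $123,250 + $13,500 = $136,750.
Defendant was on pretrial release at the time (+$15,250 flat): $136,750 + $15,250 = $152,000.
Offense occurred in a school zone (+5%): $152,000 × 1.05 = $159,600.
Three or more prior convictions of any kind (+100%): $159,600 × 2 = $319,200.
$319,200 is within the $500,000 maximum.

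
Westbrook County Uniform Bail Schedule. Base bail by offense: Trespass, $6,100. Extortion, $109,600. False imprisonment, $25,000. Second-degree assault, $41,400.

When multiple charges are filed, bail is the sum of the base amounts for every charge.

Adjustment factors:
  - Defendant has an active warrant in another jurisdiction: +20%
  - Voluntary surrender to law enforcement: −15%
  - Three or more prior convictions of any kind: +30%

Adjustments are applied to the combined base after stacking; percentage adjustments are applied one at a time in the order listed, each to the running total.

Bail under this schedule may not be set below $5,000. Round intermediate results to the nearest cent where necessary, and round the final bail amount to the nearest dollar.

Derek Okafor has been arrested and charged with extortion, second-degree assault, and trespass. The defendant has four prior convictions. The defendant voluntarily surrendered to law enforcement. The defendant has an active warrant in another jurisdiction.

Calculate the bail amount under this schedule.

Base amounts from the schedule: extortion $109,600; second-degree assault $41,400; trespass $6,100.
Stacking rule: sum of all bases. $109,600 + $41,400 + $6,100 = $157,100.
Defendant has an active warrant in another jurisdiction (+20%): $157,100 × 1.2 = $188,520.
Voluntary surrender to law enforcement (−15%): $188,520 × 0.85 = $160,242.
Three or more prior convictions of any kind (+30%): $160,242 × 1.3 = $208,314.60.
$208,314.60 is at or above the $5,000 minimum.
Rounded to the nearest dollar: $208,315.

$208,315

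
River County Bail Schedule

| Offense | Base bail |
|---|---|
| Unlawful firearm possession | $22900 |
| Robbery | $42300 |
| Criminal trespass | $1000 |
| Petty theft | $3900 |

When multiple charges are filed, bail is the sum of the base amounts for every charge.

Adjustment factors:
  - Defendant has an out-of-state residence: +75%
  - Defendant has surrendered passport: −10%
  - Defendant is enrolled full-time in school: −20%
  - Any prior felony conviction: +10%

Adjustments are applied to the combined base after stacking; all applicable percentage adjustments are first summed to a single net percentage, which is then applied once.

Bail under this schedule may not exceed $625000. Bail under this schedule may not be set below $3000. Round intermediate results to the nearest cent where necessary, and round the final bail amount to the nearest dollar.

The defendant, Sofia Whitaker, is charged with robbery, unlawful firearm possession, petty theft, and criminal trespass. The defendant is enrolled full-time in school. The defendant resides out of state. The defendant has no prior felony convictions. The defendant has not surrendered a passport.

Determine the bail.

$108655

Base amounts from the schedule: robbery $42300; unlawful firearm possession $22900; petty theft $3900; criminal trespass $1000.
Stacking rule: sum of all bases. $42300 + $22900 + $3900 + $1000 = $70100.
Net percentage adjustment: +75% −20% = +55%. $70100 × 1.55 = $108655.
$108655 is within the $625000 maximum.
$108655 is at or above the $3000 minimum.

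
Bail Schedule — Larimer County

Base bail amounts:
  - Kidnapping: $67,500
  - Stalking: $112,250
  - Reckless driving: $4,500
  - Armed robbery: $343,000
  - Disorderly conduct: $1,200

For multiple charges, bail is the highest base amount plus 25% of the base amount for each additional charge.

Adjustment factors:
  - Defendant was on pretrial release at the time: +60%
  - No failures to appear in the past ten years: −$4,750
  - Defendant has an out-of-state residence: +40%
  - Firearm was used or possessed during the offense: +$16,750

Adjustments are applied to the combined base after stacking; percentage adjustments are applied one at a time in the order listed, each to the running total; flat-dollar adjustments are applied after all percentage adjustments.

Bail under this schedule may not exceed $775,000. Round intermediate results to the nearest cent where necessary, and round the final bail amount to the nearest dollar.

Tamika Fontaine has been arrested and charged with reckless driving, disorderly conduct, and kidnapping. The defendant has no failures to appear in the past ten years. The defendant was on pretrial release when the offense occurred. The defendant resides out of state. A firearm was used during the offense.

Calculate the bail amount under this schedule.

Base amounts from the schedule: reckless driving $4,500; disorderly conduct $1,200; kidnapping $67,500.
Stacking rule: highest base plus 25% of each additional charge. Highest is kidnapping at $67,500. Additional: $4,500 × 25% = $1,125; $1,200 × 25% = $300. Combined base = $67,500 + $1,425 = $68,925.
Defendant was on pretrial release at the time (+60%): $68,925 × 1.6 = $110,280.
Defendant has an out-of-state residence (+40%): $110,280 × 1.4 = $154,392.
No failures to appear in the past ten years (−$4,750 flat): $154,392 − $4,750 = $149,642.
Firearm was used or possessed during the offense (+$16,750 flat): $149,642 + $16,750 = $166,392.
$166,392 is within the $775,000 maximum.

$166,392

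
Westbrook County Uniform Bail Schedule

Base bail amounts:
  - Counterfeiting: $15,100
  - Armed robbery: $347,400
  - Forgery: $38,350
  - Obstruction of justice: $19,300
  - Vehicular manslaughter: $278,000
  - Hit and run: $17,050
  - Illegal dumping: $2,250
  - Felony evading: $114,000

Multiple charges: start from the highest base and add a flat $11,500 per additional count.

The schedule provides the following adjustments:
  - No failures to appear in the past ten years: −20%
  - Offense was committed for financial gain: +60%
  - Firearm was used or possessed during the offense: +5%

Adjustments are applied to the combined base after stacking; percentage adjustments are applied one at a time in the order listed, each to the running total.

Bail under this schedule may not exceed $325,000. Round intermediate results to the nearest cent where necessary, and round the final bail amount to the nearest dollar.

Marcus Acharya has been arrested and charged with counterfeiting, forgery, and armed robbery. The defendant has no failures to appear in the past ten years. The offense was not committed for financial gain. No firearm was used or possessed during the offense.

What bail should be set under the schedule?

Base amounts from the schedule: counterfeiting $15,100; forgery $38,350; armed robbery $347,400.
Stacking rule: highest base plus $11,500 per additional charge. Highest is armed robbery at $347,400; 2 additional charges → +$23,000. Combined base = $370,400.
No failures to appear in the past ten years (−20%): $370,400 × 0.8 = $296,320.
$296,320 is within the $325,000 maximum.

$296,320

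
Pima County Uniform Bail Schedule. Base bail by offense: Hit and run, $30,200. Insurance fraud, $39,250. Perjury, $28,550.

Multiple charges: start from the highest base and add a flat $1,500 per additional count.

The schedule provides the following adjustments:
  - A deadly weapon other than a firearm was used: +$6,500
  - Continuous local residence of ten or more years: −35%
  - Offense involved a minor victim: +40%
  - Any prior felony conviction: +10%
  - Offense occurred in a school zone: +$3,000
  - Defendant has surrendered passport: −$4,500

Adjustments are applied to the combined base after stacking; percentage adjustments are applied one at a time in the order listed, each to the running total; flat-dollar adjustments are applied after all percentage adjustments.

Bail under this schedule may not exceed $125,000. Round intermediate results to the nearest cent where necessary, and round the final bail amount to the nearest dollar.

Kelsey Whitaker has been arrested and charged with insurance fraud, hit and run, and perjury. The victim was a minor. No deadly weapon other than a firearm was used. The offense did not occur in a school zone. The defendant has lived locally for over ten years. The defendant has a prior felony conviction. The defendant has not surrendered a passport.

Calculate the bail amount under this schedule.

Base amounts from the schedule: insurance fraud $39,250; hit and run $30,200; perjury $28,550.
Stacking rule: highest base plus $1,500 per additional charge. Highest is insurance fraud at $39,250; 2 additional charges → +$3,000. Combined base = $42,250.
Continuous local residence of ten or more years (−35%): $42,250 × 0.65 = $27,462.50.
Offense involved a minor victim (+40%): $27,462.50 × 1.4 = $38,447.50.
Any prior felony conviction (+10%): $38,447.50 × 1.1 = $42,292.25.
$42,292.25 is within the $125,000 maximum.
Rounded to the nearest dollar: $42,292.

$42,292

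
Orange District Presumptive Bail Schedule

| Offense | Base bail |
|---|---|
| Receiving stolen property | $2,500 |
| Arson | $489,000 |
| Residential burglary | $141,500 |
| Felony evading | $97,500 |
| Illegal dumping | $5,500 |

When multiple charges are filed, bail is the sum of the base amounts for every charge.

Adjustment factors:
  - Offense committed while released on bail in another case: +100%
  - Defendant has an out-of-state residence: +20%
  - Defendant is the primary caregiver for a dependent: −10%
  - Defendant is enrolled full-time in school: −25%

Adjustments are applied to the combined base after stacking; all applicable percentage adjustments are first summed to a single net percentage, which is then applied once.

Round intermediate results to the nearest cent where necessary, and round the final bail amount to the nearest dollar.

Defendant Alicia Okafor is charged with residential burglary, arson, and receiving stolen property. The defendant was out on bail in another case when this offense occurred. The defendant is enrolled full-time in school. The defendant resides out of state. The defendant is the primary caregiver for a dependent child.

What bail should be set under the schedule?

$1,171,050

Base amounts from the schedule: residential burglary $141,500; arson $489,000; receiving stolen property $2,500.
Stacking rule: sum of all bases. $141,500 + $489,000 + $2,500 = $633,000.
Net percentage adjustment: +100% +20% −10% −25% = +85%. $633,000 × 1.85 = $1,171,050.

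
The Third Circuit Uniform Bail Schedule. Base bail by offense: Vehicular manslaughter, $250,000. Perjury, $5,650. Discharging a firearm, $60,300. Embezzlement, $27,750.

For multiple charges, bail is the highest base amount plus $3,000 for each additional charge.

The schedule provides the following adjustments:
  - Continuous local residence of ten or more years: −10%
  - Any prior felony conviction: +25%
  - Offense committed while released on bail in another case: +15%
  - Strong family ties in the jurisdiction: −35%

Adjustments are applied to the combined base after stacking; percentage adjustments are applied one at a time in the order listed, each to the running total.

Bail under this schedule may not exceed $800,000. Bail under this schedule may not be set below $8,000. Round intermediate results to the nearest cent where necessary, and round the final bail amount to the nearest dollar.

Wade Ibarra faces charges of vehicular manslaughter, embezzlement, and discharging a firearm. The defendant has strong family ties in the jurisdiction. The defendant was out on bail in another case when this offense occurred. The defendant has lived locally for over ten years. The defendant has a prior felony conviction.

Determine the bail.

$215,280

Base amounts from the schedule: vehicular manslaughter $250,000; embezzlement $27,750; discharging a firearm $60,300.
Stacking rule: highest base plus $3,000 per additional charge. Highest is vehicular manslaughter at $250,000; 2 additional charges → +$6,000. Combined base = $256,000.
Continuous local residence of ten or more years (−10%): $256,000 × 0.9 = $230,400.
Any prior felony conviction (+25%): $230,400 × 1.25 = $288,000.
Offense committed while released on bail in another case (+15%): $288,000 × 1.15 = $331,200.
Strong family ties in the jurisdiction (−35%): $331,200 × 0.65 = $215,280.
$215,280 is within the $800,000 maximum.
$215,280 is at or above the $8,000 minimum.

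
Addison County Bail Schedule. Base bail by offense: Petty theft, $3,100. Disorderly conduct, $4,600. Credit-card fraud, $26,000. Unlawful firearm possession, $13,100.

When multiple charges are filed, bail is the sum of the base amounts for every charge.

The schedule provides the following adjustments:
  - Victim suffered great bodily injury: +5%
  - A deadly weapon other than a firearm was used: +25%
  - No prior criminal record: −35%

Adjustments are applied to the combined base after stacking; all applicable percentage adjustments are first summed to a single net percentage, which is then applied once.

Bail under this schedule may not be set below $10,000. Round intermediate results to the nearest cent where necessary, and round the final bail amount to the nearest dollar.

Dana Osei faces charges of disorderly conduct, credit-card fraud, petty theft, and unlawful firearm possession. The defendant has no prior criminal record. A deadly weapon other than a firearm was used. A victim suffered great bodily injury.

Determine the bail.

Base amounts from the schedule: disorderly conduct $4,600; credit-card fraud $26,000; petty theft $3,100; unlawful firearm possession $13,100.
Stacking rule: sum of all bases. $4,600 + $26,000 + $3,100 + $13,100 = $46,800.
Net percentage adjustment: +5% +25% −35% = −5%. $46,800 × 0.95 = $44,460.
$44,460 is at or above the $10,000 minimum.

$44,460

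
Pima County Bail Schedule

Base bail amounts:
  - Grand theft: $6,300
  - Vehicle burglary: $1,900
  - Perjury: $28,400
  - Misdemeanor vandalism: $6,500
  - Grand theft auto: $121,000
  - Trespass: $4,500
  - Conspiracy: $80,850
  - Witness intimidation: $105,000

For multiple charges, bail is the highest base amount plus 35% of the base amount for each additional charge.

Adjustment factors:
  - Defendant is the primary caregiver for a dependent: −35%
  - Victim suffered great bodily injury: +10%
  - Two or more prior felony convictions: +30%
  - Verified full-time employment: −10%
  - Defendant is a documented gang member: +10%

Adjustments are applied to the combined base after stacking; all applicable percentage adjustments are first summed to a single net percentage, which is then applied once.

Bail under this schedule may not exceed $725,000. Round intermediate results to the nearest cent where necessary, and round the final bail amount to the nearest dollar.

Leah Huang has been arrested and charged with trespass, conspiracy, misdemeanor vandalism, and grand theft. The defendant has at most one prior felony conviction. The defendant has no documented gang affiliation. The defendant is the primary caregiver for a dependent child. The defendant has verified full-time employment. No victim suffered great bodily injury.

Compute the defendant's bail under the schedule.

Base amounts from the schedule: trespass $4,500; conspiracy $80,850; misdemeanor vandalism $6,500; grand theft $6,300.
Stacking rule: highest base plus 35% of each additional charge. Highest is conspiracy at $80,850. Additional: $4,500 × 35% = $1,575; $6,500 × 35% = $2,275; $6,300 × 35% = $2,205. Combined base = $80,850 + $6,055 = $86,905.
Net percentage adjustment: −35% −10% = −45%. $86,905 × 0.55 = $47,797.75.
$47,797.75 is within the $725,000 maximum.
Rounded to the nearest dollar: $47,798.

$47,798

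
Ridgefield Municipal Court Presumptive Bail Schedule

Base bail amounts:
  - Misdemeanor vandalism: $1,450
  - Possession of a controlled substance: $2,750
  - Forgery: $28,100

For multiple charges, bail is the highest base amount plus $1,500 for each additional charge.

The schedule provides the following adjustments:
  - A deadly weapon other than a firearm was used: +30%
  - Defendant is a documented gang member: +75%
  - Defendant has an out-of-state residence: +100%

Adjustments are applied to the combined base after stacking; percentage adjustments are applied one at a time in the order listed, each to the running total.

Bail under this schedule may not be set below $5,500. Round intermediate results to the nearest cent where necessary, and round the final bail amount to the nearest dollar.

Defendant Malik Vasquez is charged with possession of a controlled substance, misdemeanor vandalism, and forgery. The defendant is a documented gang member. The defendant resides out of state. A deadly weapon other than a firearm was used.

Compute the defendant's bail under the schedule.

Base amounts from the schedule: possession of a controlled substance $2,750; misdemeanor vandalism $1,450; forgery $28,100.
Stacking rule: highest base plus $1,500 per additional charge. Highest is forgery at $28,100; 2 additional charges → +$3,000. Combined base = $31,100.
A deadly weapon other than a firearm was used (+30%): $31,100 × 1.3 = $40,430.
Defendant is a documented gang member (+75%): $40,430 × 1.75 = $70,752.50.
Defendant has an out-of-state residence (+100%): $70,752.50 × 2 = $141,505.
$141,505 is at or above the $5,500 minimum.

$141,505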